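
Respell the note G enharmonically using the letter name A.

Plain A sits 2 semitones above G, so on the letter A the same pitch needs a double flat: Abb.

Abb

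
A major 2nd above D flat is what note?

Eb

A second above D lands on the letter E.
A major second spans 2 semitones, so Db moves to pitch class 3. On the letter E that is Eb.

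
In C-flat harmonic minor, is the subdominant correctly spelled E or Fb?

Fb

Each scale degree takes a distinct letter name. Degree 4 of a scale on C must use the letter F.
Fb and E are enharmonically the same pitch, but only Fb uses the letter F, so it is the correct spelling here.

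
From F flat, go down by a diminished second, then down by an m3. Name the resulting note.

C#

A diminished second down from Fb is E (letter E, 0 semitones down).
A minor third down from E is C# (letter C, 3 semitones down).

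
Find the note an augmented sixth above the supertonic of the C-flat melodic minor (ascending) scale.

B

The supertonic of Cb melodic minor (ascending) is Db.
An augmented sixth (10 semitones) above Db lands on the letter B, giving B.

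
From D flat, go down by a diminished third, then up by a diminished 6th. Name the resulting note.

Gb

A diminished third down from Db is B (letter B, 2 semitones down).
A diminished sixth up from B is Gb (letter G, 7 semitones up).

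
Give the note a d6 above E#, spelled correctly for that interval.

A sixth above E lands on the letter C.
A diminished sixth spans 7 semitones, so E# moves to pitch class 0. On the letter C that is C.

C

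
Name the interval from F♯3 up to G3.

The letter names run F→G, a span of 1 letter step, so the interval is some kind of second.
F# to G is 1 semitone. A major second is 2, so 1 makes it minor.

minor second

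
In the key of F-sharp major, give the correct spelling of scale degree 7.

E#

Degree 7 takes the letter 6 steps above F, which is E.
In major, degree 7 sits 11 semitones above the tonic. F# + 11 semitones is pitch class 5, spelled on E as E#.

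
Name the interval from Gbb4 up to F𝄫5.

minor seventh

The letter names run G→F, a span of 6 letter steps, so the interval is some kind of seventh.
Gbb to Fbb is 10 semitones. A major seventh is 11, so 10 makes it minor.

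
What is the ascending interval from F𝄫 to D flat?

augmented sixth

The letter names run F→D, a span of 5 letter steps, so the interval is some kind of sixth.
Fbb to Db is 10 semitones. A major sixth is 9, so 10 makes it augmented.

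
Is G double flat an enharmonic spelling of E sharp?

Yes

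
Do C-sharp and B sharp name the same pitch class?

Two spellings are enharmonically equivalent only if they share a pitch class.
Here C# → 1, B# → 0; 0 ≠ 1, so they are not.

No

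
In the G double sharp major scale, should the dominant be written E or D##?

Each scale degree takes a distinct letter name. Degree 5 of a scale on G must use the letter D.
D## and E are enharmonically the same pitch, but only D## uses the letter D, so it is the correct spelling here.

D##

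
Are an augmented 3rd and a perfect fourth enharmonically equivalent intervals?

Yes

An augmented third spans 5 semitones; a perfect fourth spans 5.
They are enharmonically equivalent.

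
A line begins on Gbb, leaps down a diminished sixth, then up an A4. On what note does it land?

A diminished sixth down from Gbb is Bb (letter B, 7 semitones down).
An augmented fourth up from Bb is E (letter E, 6 semitones up).

E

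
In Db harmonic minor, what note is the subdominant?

Gb

Degree 4 takes the letter 3 steps above D, which is G.
In harmonic minor, degree 4 sits 5 semitones above the tonic. Db + 5 semitones is pitch class 6, spelled on G as Gb.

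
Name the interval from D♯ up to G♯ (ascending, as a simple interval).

The letter names run D→G, a span of 3 letter steps, so the interval is some kind of fourth.
D# to G# is 5 semitones. A perfect fourth is 5, so 5 makes it perfect.

perfect fourth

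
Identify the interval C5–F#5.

The letter names run C→F, a span of 3 letter steps, so the interval is some kind of fourth.
C to F# is 6 semitones. A perfect fourth is 5, so 6 makes it augmented.

augmented fourth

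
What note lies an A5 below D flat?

Gbb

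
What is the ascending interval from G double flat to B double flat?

The letter names run G→B, a span of 2 letter steps, so the interval is some kind of third.
Gbb to Bbb is 4 semitones. A major third is 4, so 4 makes it major.

major third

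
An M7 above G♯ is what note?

F##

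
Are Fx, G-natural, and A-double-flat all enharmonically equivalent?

F## is pitch class 7; G is pitch class 7; Abb is pitch class 7.
All spellings map to pitch class 7, so they are enharmonically equivalent.

Yes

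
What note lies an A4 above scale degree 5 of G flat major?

G

Scale degree 5 of Gb major is Db.
An augmented fourth (6 semitones) above Db lands on the letter G, giving G.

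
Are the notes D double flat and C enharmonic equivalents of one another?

Yes

Dbb is pitch class 0; C is pitch class 0.
All spellings map to pitch class 0, so they are enharmonically equivalent.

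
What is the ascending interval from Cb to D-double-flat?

The letter names run C→D, a span of 1 letter step, so the interval is some kind of second.
Cb to Dbb is 1 semitone. A major second is 2, so 1 makes it minor.

minor second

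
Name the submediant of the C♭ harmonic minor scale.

The Cb harmonic minor scale runs Cb Db Ebb Fb Gb Abb Bb.
Degree 6 is Abb.

Abb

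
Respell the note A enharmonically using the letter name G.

G##

Plain G sits 2 semitones below A, so on the letter G the same pitch needs a double sharp: G##.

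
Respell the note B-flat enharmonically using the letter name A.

A#

Bb is pitch class 10. The letter A alone is pitch class 9.
To reach pitch class 10 from A requires an offset of +1 semitone, i.e. sharp: A#.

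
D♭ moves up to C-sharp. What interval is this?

augmented seventh

The letter names run D→C, a span of 6 letter steps, so the interval is some kind of seventh.
Db to C# is 12 semitones. A major seventh is 11, so 12 makes it augmented.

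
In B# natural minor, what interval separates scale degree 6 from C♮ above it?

Scale degree 6 of B# natural minor is G#.
G# up to C: letters G→C make it a fourth; 4 semitones makes it diminished.

diminished fourth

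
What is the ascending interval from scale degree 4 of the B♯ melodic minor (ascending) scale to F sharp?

minor second

Scale degree 4 of B# melodic minor (ascending) is E#.
E# up to F#: letters E→F make it a second; 1 semitone makes it minor.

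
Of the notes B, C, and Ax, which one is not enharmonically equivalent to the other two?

C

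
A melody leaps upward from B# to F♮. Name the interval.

doubly diminished fifth

The letter names run B→F, a span of 4 letter steps, so the interval is some kind of fifth.
B# to F is 5 semitones. A perfect fifth is 7, so 5 makes it doubly diminished.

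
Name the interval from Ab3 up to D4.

augmented fourth

The letter names run A→D, a span of 3 letter steps, so the interval is some kind of fourth.
Ab to D is 6 semitones. A perfect fourth is 5, so 6 makes it augmented.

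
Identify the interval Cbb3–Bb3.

augmented seventh

Counting letters C–D–E–F–G–A–B gives a seventh.
Cbb→Bb = 12 semitones, 1 wider than the major seventh (11), so augmented.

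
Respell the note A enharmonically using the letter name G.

A is pitch class 9. The letter G alone is pitch class 7.
To reach pitch class 9 from G requires an offset of +2 semitones, i.e. double sharp: G##.

G##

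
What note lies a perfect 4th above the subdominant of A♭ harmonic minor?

Gb

The subdominant of Ab harmonic minor is Db.
A perfect fourth (5 semitones) above Db lands on the letter G, giving Gb.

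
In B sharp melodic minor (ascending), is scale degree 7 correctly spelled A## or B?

A##

Each scale degree takes a distinct letter name. Degree 7 of a scale on B must use the letter A.
A## and B are enharmonically the same pitch, but only A## uses the letter A, so it is the correct spelling here.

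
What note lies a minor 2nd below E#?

A second below E lands on the letter D.
A minor second spans 1 semitone, so E# moves to pitch class 4. On the letter D that is D##.

D##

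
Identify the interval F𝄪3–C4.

Counting letters F–G–A–B–C gives a fifth.
F##→C = 5 semitones, 2 narrower than the perfect fifth (7), so doubly diminished.

doubly diminished fifth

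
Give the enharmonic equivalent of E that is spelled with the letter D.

D##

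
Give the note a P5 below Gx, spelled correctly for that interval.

C##

G down a perfect fifth is C, so the target letter is C.
From G##, a perfect fifth is 7 semitones down: C##.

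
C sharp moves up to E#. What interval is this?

major third

Counting letters C–D–E gives a third.
C#→E# = 4 semitones, exactly the major third.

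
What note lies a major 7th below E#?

F#

E down a major seventh is F, so the target letter is F.
From E#, a major seventh is 11 semitones down: F#.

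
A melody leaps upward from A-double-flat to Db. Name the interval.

The letter names run A→D, a span of 3 letter steps, so the interval is some kind of fourth.
Abb to Db is 6 semitones. A perfect fourth is 5, so 6 makes it augmented.

augmented fourth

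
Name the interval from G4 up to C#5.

augmented fourth

The letter names run G→C, a span of 3 letter steps, so the interval is some kind of fourth.
G to C# is 6 semitones. A perfect fourth is 5, so 6 makes it augmented.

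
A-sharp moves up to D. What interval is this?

Counting letters A–B–C–D gives a fourth.
A#→D = 4 semitones, 1 narrower than the perfect fourth (5), so diminished.

diminished fourth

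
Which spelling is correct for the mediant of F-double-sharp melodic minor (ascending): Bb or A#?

A#

Each scale degree takes a distinct letter name. Degree 3 of a scale on F must use the letter A.
A# and Bb are enharmonically the same pitch, but only A# uses the letter A, so it is the correct spelling here.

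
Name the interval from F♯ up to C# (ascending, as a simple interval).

perfect fifth

Counting letters F–G–A–B–C gives a fifth.
F#→C# = 7 semitones, exactly the perfect fifth.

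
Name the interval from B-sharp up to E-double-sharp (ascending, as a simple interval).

augmented fourth

Counting letters B–C–D–E gives a fourth.
B#→E## = 6 semitones, 1 wider than the perfect fourth (5), so augmented.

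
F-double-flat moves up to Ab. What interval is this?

augmented third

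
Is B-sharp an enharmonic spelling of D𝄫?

Yes

B# is pitch class 0; Dbb is pitch class 0.
All spellings map to pitch class 0, so they are enharmonically equivalent.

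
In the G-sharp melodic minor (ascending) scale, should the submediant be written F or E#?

E#

Each scale degree takes a distinct letter name. Degree 6 of a scale on G must use the letter E.
E# and F are enharmonically the same pitch, but only E# uses the letter E, so it is the correct spelling here.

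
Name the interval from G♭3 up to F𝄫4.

The letter names run G→F, a span of 6 letter steps, so the interval is some kind of seventh.
Gb to Fbb is 9 semitones. A major seventh is 11, so 9 makes it diminished.

diminished seventh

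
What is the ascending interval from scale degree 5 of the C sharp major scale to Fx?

Scale degree 5 of C# major is G#.
G# up to F##: letters G→F make it a seventh; 11 semitones makes it major.

major seventh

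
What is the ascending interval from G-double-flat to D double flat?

The letter names run G→D, a span of 4 letter steps, so the interval is some kind of fifth.
Gbb to Dbb is 7 semitones. A perfect fifth is 7, so 7 makes it perfect.

perfect fifth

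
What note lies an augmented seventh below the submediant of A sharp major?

G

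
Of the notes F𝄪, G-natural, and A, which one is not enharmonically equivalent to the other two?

In 12-tone equal temperament, enharmonic equivalents share a pitch class. F## is pitch class 7; G is pitch class 7; A is pitch class 9.
F## and G share pitch class 7, while A is pitch class 9.

A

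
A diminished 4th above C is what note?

A fourth above C lands on the letter F.
A diminished fourth spans 4 semitones, so C moves to pitch class 4. On the letter F that is Fb.

Fb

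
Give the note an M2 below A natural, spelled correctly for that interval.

G

A second below A lands on the letter G.
A major second spans 2 semitones, so A moves to pitch class 7. On the letter G that is G.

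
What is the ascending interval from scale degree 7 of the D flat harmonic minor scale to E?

Scale degree 7 of Db harmonic minor is C.
C up to E: letters C→E make it a third; 4 semitones makes it major.

major third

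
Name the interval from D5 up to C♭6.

diminished seventh

The letter names run D→C, a span of 6 letter steps, so the interval is some kind of seventh.
D to Cb is 9 semitones. A major seventh is 11, so 9 makes it diminished.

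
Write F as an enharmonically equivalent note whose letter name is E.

E#

Plain E sits 1 semitone below F, so on the letter E the same pitch needs a sharp: E#.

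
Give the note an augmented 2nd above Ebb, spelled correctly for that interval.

F

E up a major second is F#, so the target letter is F.
From Ebb, an augmented second is 3 semitones up: F.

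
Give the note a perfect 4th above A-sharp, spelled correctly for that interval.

A up a perfect fourth is D, so the target letter is D.
From A#, a perfect fourth is 5 semitones up: D#.

D#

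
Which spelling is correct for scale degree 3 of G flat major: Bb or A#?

Each scale degree takes a distinct letter name. Degree 3 of a scale on G must use the letter B.
Bb and A# are enharmonically the same pitch, but only Bb uses the letter B, so it is the correct spelling here.

Bb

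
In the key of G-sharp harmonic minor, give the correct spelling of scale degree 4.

The G# harmonic minor scale runs G# A# B C# D# E F##.
Degree 4 is C#.

C#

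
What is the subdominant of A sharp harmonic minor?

D#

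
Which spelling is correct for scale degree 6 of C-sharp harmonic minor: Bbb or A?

A

Each scale degree takes a distinct letter name. Degree 6 of a scale on C must use the letter A.
A and Bbb are enharmonically the same pitch, but only A uses the letter A, so it is the correct spelling here.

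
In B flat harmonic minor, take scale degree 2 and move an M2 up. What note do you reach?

D

Scale degree 2 of Bb harmonic minor is C.
A major second (2 semitones) above C lands on the letter D, giving D.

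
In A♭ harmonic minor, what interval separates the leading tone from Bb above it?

The leading tone of Ab harmonic minor is G.
G up to Bb: letters G→B make it a third; 3 semitones makes it minor.

minor third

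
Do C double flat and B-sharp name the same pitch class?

No

Cbb is pitch class 10; B# is pitch class 0.
The pitch classes differ (10 vs. 0), so they are not enharmonic equivalents.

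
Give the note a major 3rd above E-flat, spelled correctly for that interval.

G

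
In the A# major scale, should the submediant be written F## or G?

Each scale degree takes a distinct letter name. Degree 6 of a scale on A must use the letter F.
F## and G are enharmonically the same pitch, but only F## uses the letter F, so it is the correct spelling here.

F##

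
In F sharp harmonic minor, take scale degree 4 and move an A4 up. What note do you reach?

E#

Scale degree 4 of F# harmonic minor is B.
An augmented fourth (6 semitones) above B lands on the letter E, giving E#.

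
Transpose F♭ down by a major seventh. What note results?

Gbb

A seventh below F lands on the letter G.
A major seventh spans 11 semitones, so Fb moves to pitch class 5. On the letter G that is Gbb.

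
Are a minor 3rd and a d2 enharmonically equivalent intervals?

No

A minor third spans 3 semitones; a diminished second spans 0.
The spans differ, so they are not enharmonic equivalents.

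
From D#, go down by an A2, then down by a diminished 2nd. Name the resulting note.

An augmented second down from D# is C (letter C, 3 semitones down).
A diminished second down from C is B# (letter B, 0 semitones down).

B#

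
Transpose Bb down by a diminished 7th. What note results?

A seventh below B lands on the letter C.
A diminished seventh spans 9 semitones, so Bb moves to pitch class 1. On the letter C that is C#.

C#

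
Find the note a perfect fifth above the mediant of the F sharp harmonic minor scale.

The mediant of F# harmonic minor is A.
A perfect fifth (7 semitones) above A lands on the letter E, giving E.

E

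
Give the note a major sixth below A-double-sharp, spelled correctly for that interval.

C##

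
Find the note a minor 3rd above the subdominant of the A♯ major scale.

F#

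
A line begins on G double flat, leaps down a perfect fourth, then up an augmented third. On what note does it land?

A perfect fourth down from Gbb is Dbb (letter D, 5 semitones down).
An augmented third up from Dbb is F (letter F, 5 semitones up).

F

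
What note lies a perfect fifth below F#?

F down a perfect fifth is Bb, so the target letter is B.
From F#, a perfect fifth is 7 semitones down: B.

B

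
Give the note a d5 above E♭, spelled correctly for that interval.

Bbb

A fifth above E lands on the letter B.
A diminished fifth spans 6 semitones, so Eb moves to pitch class 9. On the letter B that is Bbb.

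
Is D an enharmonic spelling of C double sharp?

D = pitch class 2 and C## = pitch class 2 — the same pitch class, so they are enharmonic equivalents.

Yes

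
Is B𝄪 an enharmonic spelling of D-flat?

Yes

B## = pitch class 1 and Db = pitch class 1 — the same pitch class, so they are enharmonic equivalents.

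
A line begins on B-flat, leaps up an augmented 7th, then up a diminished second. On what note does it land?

Bb

An augmented seventh up from Bb is A# (letter A, 12 semitones up).
A diminished second up from A# is Bb (letter B, 0 semitones up).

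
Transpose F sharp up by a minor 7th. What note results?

E

A seventh above F lands on the letter E.
A minor seventh spans 10 semitones, so F# moves to pitch class 4. On the letter E that is E.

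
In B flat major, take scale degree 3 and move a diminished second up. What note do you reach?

Ebb

Scale degree 3 of Bb major is D.
A diminished second (0 semitones) above D lands on the letter E, giving Ebb.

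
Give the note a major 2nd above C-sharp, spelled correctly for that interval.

C up a major second is D, so the target letter is D.
From C#, a major second is 2 semitones up: D#.

D#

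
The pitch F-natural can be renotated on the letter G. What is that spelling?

Plain G sits 2 semitones above F, so on the letter G the same pitch needs a double flat: Gbb.

Gbb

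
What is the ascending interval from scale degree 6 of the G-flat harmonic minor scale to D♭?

major seventh

Scale degree 6 of Gb harmonic minor is Ebb.
Ebb up to Db: letters E→D make it a seventh; 11 semitones makes it major.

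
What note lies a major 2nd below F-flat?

Ebb

A second below F lands on the letter E.
A major second spans 2 semitones, so Fb moves to pitch class 2. On the letter E that is Ebb.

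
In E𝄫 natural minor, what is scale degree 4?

Abb

The Ebb natural minor scale runs Ebb Fb Gbb Abb Bbb Cbb Dbb.
Degree 4 is Abb.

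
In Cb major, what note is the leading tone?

Bb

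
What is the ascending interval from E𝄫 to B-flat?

augmented fifth

Counting letters E–F–G–A–B gives a fifth.
Ebb→Bb = 8 semitones, 1 wider than the perfect fifth (7), so augmented.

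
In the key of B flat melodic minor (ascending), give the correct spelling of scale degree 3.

Db

The Bb melodic minor (ascending) scale runs Bb C Db Eb F G A.
Degree 3 is Db.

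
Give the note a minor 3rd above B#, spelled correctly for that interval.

D#

A third above B lands on the letter D.
A minor third spans 3 semitones, so B# moves to pitch class 3. On the letter D that is D#.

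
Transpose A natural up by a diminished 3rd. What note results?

Cb

A third above A lands on the letter C.
A diminished third spans 2 semitones, so A moves to pitch class 11. On the letter C that is Cb.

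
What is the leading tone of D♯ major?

C##

Degree 7 takes the letter 6 steps above D, which is C.
In major, degree 7 sits 11 semitones above the tonic. D# + 11 semitones is pitch class 2, spelled on C as C##.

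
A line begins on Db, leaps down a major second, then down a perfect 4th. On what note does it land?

A major second down from Db is Cb (letter C, 2 semitones down).
A perfect fourth down from Cb is Gb (letter G, 5 semitones down).

Gb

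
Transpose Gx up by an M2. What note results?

A second above G lands on the letter A.
A major second spans 2 semitones, so G## moves to pitch class 11. On the letter A that is A##.

A##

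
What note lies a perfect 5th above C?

G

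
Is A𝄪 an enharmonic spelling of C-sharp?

Two spellings are enharmonically equivalent only if they share a pitch class.
Here A## → 11, C# → 1; 1 ≠ 11, so they are not.

No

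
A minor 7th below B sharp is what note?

B down a major seventh is C, so the target letter is C.
From B#, a minor seventh is 10 semitones down: C##.

C##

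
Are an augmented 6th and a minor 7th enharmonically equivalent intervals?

An augmented sixth spans 10 semitones; a minor seventh spans 10.
They are enharmonically equivalent.

Yes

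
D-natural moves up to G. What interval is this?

Counting letters D–E–F–G gives a fourth.
D→G = 5 semitones, exactly the perfect fourth.

perfect fourth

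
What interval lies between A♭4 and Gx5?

doubly augmented seventh

Counting letters A–B–C–D–E–F–G gives a seventh.
Ab→G## = 13 semitones, 2 wider than the major seventh (11), so doubly augmented.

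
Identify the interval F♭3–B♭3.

augmented fourth

The letter names run F→B, a span of 3 letter steps, so the interval is some kind of fourth.
Fb to Bb is 6 semitones. A perfect fourth is 5, so 6 makes it augmented.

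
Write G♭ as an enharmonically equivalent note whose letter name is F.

Gb is pitch class 6. The letter F alone is pitch class 5.
To reach pitch class 6 from F requires an offset of +1 semitone, i.e. sharp: F#.

F#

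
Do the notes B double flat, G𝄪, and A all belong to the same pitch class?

Yes

Bbb is pitch class 9; G## is pitch class 9; A is pitch class 9.
All spellings map to pitch class 9, so they are enharmonically equivalent.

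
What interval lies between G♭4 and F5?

Counting letters G–A–B–C–D–E–F gives a seventh.
Gb→F = 11 semitones, exactly the major seventh.

major seventh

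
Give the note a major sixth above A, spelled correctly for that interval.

A sixth above A lands on the letter F.
A major sixth spans 9 semitones, so A moves to pitch class 6. On the letter F that is F#.

F#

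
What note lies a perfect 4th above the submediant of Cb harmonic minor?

The submediant of Cb harmonic minor is Abb.
A perfect fourth (5 semitones) above Abb lands on the letter D, giving Dbb.

Dbb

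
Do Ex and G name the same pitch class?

E## is pitch class 6; G is pitch class 7.
The pitch classes differ (6 vs. 7), so they are not enharmonic equivalents.

No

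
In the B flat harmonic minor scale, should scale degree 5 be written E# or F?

Each scale degree takes a distinct letter name. Degree 5 of a scale on B must use the letter F.
F and E# are enharmonically the same pitch, but only F uses the letter F, so it is the correct spelling here.

F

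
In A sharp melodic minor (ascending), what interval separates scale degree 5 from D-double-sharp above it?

major seventh

Scale degree 5 of A# melodic minor (ascending) is E#.
E# up to D##: letters E→D make it a seventh; 11 semitones makes it major.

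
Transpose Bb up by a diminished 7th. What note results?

Abb

A seventh above B lands on the letter A.
A diminished seventh spans 9 semitones, so Bb moves to pitch class 7. On the letter A that is Abb.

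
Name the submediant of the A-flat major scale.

F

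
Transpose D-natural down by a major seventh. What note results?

Eb

A seventh below D lands on the letter E.
A major seventh spans 11 semitones, so D moves to pitch class 3. On the letter E that is Eb.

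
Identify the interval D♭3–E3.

Counting letters D–E gives a second.
Db→E = 3 semitones, 1 wider than the major second (2), so augmented.

augmented second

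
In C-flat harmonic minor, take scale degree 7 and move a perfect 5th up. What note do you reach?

Scale degree 7 of Cb harmonic minor is Bb.
A perfect fifth (7 semitones) above Bb lands on the letter F, giving F.

F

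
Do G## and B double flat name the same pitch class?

Yes

G## is pitch class 9; Bbb is pitch class 9.
All spellings map to pitch class 9, so they are enharmonically equivalent.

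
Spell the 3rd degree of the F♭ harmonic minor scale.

Abb

Degree 3 takes the letter 2 steps above F, which is A.
In harmonic minor, degree 3 sits 3 semitones above the tonic. Fb + 3 semitones is pitch class 7, spelled on A as Abb.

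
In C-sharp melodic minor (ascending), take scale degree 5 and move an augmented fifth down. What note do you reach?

Scale degree 5 of C# melodic minor (ascending) is G#.
An augmented fifth (8 semitones) below G# lands on the letter C, giving C.

C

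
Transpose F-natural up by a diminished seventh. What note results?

F up a major seventh is E, so the target letter is E.
From F, a diminished seventh is 9 semitones up: Ebb.

Ebb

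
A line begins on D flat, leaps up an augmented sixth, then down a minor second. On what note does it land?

A#

An augmented sixth up from Db is B (letter B, 10 semitones up).
A minor second down from B is A# (letter A, 1 semitone down).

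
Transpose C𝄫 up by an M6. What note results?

A sixth above C lands on the letter A.
A major sixth spans 9 semitones, so Cbb moves to pitch class 7. On the letter A that is Abb.

Abb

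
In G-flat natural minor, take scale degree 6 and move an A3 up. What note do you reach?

Scale degree 6 of Gb natural minor is Ebb.
An augmented third (5 semitones) above Ebb lands on the letter G, giving G.

G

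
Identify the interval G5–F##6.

The letter names run G→F, a span of 6 letter steps, so the interval is some kind of seventh.
G to F## is 12 semitones. A major seventh is 11, so 12 makes it augmented.

augmented seventh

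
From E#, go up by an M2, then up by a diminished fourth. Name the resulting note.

A major second up from E# is F## (letter F, 2 semitones up).
A diminished fourth up from F## is B (letter B, 4 semitones up).

B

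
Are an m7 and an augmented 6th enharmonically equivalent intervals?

A minor seventh spans 10 semitones; an augmented sixth spans 10.
They are enharmonically equivalent.

Yes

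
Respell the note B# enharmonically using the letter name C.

B# is pitch class 0. The letter C alone is pitch class 0.
Pitch class 0 on C needs no accidental: C.

C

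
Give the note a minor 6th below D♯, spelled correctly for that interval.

F##

D down a major sixth is F, so the target letter is F.
From D#, a minor sixth is 8 semitones down: F##.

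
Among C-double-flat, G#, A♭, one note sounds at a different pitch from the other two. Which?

In 12-tone equal temperament, enharmonic equivalents share a pitch class. Cbb is pitch class 10; G# is pitch class 8; Ab is pitch class 8.
G# and Ab share pitch class 8, while Cbb is pitch class 10.

Cbb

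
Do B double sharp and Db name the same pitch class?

Yes

B## is pitch class 1; Db is pitch class 1.
All spellings map to pitch class 1, so they are enharmonically equivalent.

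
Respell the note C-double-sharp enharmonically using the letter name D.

C## is pitch class 2. The letter D alone is pitch class 2.
Pitch class 2 on D needs no accidental: D.

D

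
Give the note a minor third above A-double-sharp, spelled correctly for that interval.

A third above A lands on the letter C.
A minor third spans 3 semitones, so A## moves to pitch class 2. On the letter C that is C##.

C##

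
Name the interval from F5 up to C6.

Counting letters F–G–A–B–C gives a fifth.
F→C = 7 semitones, exactly the perfect fifth.

perfect fifth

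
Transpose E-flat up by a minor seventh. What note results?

E up a major seventh is D#, so the target letter is D.
From Eb, a minor seventh is 10 semitones up: Db.

Db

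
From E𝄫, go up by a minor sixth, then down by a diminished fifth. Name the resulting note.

Fb

A minor sixth up from Ebb is Cbb (letter C, 8 semitones up).
A diminished fifth down from Cbb is Fb (letter F, 6 semitones down).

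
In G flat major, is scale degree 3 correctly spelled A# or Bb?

Bb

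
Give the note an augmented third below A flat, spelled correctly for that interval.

A down a major third is F, so the target letter is F.
From Ab, an augmented third is 5 semitones down: Fbb.

Fbb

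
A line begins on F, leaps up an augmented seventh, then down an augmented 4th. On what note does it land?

B

An augmented seventh up from F is E# (letter E, 12 semitones up).
An augmented fourth down from E# is B (letter B, 6 semitones down).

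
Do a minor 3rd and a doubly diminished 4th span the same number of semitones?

A minor third spans 3 semitones; a doubly diminished fourth spans 3.
They are enharmonically equivalent.

Yes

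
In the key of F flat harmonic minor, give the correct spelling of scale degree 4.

Bbb

The Fb harmonic minor scale runs Fb Gb Abb Bbb Cb Dbb Eb.
Degree 4 is Bbb.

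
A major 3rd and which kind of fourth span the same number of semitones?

A major third spans 4 semitones.
A fourth spanning 4 semitones is diminished (the perfect fourth is 5).

diminished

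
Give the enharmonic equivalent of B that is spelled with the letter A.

Plain A sits 2 semitones below B, so on the letter A the same pitch needs a double sharp: A##.

A##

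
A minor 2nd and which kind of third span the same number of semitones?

doubly diminished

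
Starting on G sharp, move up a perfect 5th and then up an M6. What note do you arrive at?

A perfect fifth up from G# is D# (letter D, 7 semitones up).
A major sixth up from D# is B# (letter B, 9 semitones up).

B#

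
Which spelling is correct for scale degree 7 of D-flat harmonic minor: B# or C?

C

Each scale degree takes a distinct letter name. Degree 7 of a scale on D must use the letter C.
C and B# are enharmonically the same pitch, but only C uses the letter C, so it is the correct spelling here.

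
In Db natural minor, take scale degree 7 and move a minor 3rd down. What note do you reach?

Ab

Scale degree 7 of Db natural minor is Cb.
A minor third (3 semitones) below Cb lands on the letter A, giving Ab.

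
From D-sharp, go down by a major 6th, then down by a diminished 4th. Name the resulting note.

C##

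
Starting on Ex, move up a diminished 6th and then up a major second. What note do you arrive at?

A diminished sixth up from E## is C# (letter C, 7 semitones up).
A major second up from C# is D# (letter D, 2 semitones up).

D#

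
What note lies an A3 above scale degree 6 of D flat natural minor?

D

Scale degree 6 of Db natural minor is Bbb.
An augmented third (5 semitones) above Bbb lands on the letter D, giving D.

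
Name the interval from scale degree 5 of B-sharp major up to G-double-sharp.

Scale degree 5 of B# major is F##.
F## up to G##: letters F→G make it a second; 2 semitones makes it major.

major second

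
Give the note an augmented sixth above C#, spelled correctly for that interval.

A sixth above C lands on the letter A.
An augmented sixth spans 10 semitones, so C# moves to pitch class 11. On the letter A that is A##.

A##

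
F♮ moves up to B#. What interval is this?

Counting letters F–G–A–B gives a fourth.
F→B# = 7 semitones, 2 wider than the perfect fourth (5), so doubly augmented.

doubly augmented fourth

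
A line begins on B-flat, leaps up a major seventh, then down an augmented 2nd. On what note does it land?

Gb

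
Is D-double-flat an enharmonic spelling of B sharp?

Yes

Dbb is pitch class 0; B# is pitch class 0.
All spellings map to pitch class 0, so they are enharmonically equivalent.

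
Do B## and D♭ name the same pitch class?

B## is pitch class 1; Db is pitch class 1.
All spellings map to pitch class 1, so they are enharmonically equivalent.

Yes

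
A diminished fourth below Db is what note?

A

D down a perfect fourth is A, so the target letter is A.
From Db, a diminished fourth is 4 semitones down: A.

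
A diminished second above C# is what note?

C up a major second is D, so the target letter is D.
From C#, a diminished second is 0 semitones up: Db.

Db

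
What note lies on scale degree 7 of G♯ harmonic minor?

The G# harmonic minor scale runs G# A# B C# D# E F##.
Degree 7 is F##.

F##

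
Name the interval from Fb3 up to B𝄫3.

The letter names run F→B, a span of 3 letter steps, so the interval is some kind of fourth.
Fb to Bbb is 5 semitones. A perfect fourth is 5, so 5 makes it perfect.

perfect fourth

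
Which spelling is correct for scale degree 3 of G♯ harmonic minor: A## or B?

Each scale degree takes a distinct letter name. Degree 3 of a scale on G must use the letter B.
B and A## are enharmonically the same pitch, but only B uses the letter B, so it is the correct spelling here.

B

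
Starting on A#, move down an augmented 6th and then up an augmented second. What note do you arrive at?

D#

An augmented sixth down from A# is C (letter C, 10 semitones down).
An augmented second up from C is D# (letter D, 3 semitones up).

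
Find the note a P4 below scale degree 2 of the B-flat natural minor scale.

Scale degree 2 of Bb natural minor is C.
A perfect fourth (5 semitones) below C lands on the letter G, giving G.

G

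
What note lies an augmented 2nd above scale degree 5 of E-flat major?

C#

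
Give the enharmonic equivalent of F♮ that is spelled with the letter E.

Plain E sits 1 semitone below F, so on the letter E the same pitch needs a sharp: E#.

E#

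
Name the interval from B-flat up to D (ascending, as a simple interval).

major third

The letter names run B→D, a span of 2 letter steps, so the interval is some kind of third.
Bb to D is 4 semitones. A major third is 4, so 4 makes it major.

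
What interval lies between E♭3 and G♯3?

augmented third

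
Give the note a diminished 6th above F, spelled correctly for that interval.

A sixth above F lands on the letter D.
A diminished sixth spans 7 semitones, so F moves to pitch class 0. On the letter D that is Dbb.

Dbb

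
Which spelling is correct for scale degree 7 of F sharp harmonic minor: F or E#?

Each scale degree takes a distinct letter name. Degree 7 of a scale on F must use the letter E.
E# and F are enharmonically the same pitch, but only E# uses the letter E, so it is the correct spelling here.

E#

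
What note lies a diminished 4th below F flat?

A fourth below F lands on the letter C.
A diminished fourth spans 4 semitones, so Fb moves to pitch class 0. On the letter C that is C.

C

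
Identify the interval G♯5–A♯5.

Counting letters G–A gives a second.
G#→A# = 2 semitones, exactly the major second.

major second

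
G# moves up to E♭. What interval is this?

diminished sixth

Counting letters G–A–B–C–D–E gives a sixth.
G#→Eb = 7 semitones, 2 narrower than the major sixth (9), so diminished.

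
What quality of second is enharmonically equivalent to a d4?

A diminished fourth spans 4 semitones.
A second spanning 4 semitones is doubly augmented (the major second is 2).

doubly augmented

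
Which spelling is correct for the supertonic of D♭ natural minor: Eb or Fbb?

Each scale degree takes a distinct letter name. Degree 2 of a scale on D must use the letter E.
Eb and Fbb are enharmonically the same pitch, but only Eb uses the letter E, so it is the correct spelling here.

Eb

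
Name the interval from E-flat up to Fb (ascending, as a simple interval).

minor second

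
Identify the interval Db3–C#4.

The letter names run D→C, a span of 6 letter steps, so the interval is some kind of seventh.
Db to C# is 12 semitones. A major seventh is 11, so 12 makes it augmented.

augmented seventh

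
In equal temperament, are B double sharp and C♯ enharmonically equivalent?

B## = pitch class 1 and C# = pitch class 1 — the same pitch class, so they are enharmonic equivalents.

Yes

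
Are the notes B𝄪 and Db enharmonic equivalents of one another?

B## = pitch class 1 and Db = pitch class 1 — the same pitch class, so they are enharmonic equivalents.

Yes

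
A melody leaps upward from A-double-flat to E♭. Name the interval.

augmented fifth

Counting letters A–B–C–D–E gives a fifth.
Abb→Eb = 8 semitones, 1 wider than the perfect fifth (7), so augmented.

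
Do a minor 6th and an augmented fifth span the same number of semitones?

A minor sixth spans 8 semitones; an augmented fifth spans 8.
They are enharmonically equivalent.

Yes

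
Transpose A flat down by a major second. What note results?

Gb

A down a major second is G, so the target letter is G.
From Ab, a major second is 2 semitones down: Gb.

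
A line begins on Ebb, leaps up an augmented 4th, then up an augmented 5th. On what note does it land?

An augmented fourth up from Ebb is Ab (letter A, 6 semitones up).
An augmented fifth up from Ab is E (letter E, 8 semitones up).

E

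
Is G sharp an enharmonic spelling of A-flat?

Yes

G# = pitch class 8 and Ab = pitch class 8 — the same pitch class, so they are enharmonic equivalents.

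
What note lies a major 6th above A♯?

F##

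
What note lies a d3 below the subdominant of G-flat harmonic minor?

A

The subdominant of Gb harmonic minor is Cb.
A diminished third (2 semitones) below Cb lands on the letter A, giving A.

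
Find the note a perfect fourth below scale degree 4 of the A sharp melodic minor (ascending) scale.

A#

Scale degree 4 of A# melodic minor (ascending) is D#.
A perfect fourth (5 semitones) below D# lands on the letter A, giving A#.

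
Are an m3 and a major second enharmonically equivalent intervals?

No

A minor third spans 3 semitones; a major second spans 2.
The spans differ, so they are not enharmonic equivalents.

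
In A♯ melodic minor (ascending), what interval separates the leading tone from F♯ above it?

The leading tone of A# melodic minor (ascending) is G##.
G## up to F#: letters G→F make it a seventh; 9 semitones makes it diminished.

diminished seventh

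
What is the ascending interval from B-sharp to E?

diminished fourth

The letter names run B→E, a span of 3 letter steps, so the interval is some kind of fourth.
B# to E is 4 semitones. A perfect fourth is 5, so 4 makes it diminished.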